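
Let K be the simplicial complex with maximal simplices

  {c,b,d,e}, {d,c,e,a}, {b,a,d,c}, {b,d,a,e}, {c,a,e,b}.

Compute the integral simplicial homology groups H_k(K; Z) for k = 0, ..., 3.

H_0 = Z,  H_1 = 0,  H_2 = 0,  H_3 = Z.

Fix the vertex order a < b < c < d < e and write every simplex with vertices in increasing order. Then dim K = 3 and the simplices of K are:

  0-simplices (5): a, b, c, d, e
  1-simplices (10): ab, ac, ad, ae, bc, bd, be, cd, ce, de
  2-simplices (10): abc, abd, abe, acd, ace, ade, bcd, bce, bde, cde
  3-simplices (5): abcd, abce, abde, acde, bcde

giving chain groups C_0 ≅ Z^5, C_1 ≅ Z^10, C_2 ≅ Z^10, C_3 ≅ Z^5.

Boundary ∂_1: C_1 → C_0 sends each edge [p,q] (with p < q) to q − p. For instance
  ∂be = e − b.
As a 5×10 matrix over Z this has rank 4, with invariant factors (1,1,1,1).

∂_2: C_2 → C_1 acts by ∂[p,q,r] = [q,r] − [p,r] + [p,q]. For instance
  ∂cde = de − ce + cd,
  ∂bcd = cd − bd + bc.
The resulting 10×10 matrix has rank 6, and its Smith normal form has invariant factors (1,1,1,1,1,1).

The boundary map ∂_3: C_3 → C_2 sends each 3-simplex σ to the alternating sum Σ_i (−1)^i (σ with its i-th vertex removed). For instance
  ∂abde = bde − ade + abe − abd,
  ∂bcde = cde − bde + bce − bcd.
This gives a 10×5 integer matrix of rank 4; reducing to Smith normal form yields diagonal entries (1,1,1,1).

Computing H_k = (kernel of ∂_k) / (image of ∂_{k+1}):

  H_0: rank C_0 − rank ∂_1 = 5 − 4 = 1, and the invariant factors of ∂_1 are all 1, so H_0 = Z.
  H_1: rank ker ∂_1 − rank ∂_2 = (10 − 4) − 6 = 0, and the invariant factors of ∂_2 are all 1, so H_1 = 0.
  H_2: rank ker ∂_2 − rank ∂_3 = (10 − 6) − 4 = 0, and the invariant factors of ∂_3 are all 1, so H_2 = 0.
  H_3: rank ker ∂_3 − rank ∂_4 = (5 − 4) − 0 = 1, and there is no ∂_4, so H_3 = Z.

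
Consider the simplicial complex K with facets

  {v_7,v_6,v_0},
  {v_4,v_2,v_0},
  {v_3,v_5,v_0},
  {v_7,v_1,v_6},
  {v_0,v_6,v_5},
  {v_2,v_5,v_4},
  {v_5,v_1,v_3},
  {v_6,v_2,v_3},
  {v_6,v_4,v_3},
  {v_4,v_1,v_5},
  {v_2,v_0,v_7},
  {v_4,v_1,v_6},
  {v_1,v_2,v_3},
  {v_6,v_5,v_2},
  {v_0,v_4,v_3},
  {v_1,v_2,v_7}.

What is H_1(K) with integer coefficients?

K has 8 vertices, 24 edges, 16 triangles.
rank ∂_1 = 7, rank ∂_2 = 15 ⇒ b_1 = 24 − 7 − 15 = 2; all invariant factors of ∂_2 are 1 so no torsion. So H_1 = Z^2.

H_1 ≅ Z^2.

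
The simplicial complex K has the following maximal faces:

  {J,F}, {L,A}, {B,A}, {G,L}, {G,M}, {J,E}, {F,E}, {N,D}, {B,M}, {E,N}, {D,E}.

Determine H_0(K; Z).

H_0 = Z^2.

K has 10 vertices, 11 edges.
rank ∂_0 = 0, rank ∂_1 = 8 ⇒ b_0 = 10 − 0 − 8 = 2; all invariant factors of ∂_1 are 1 so no torsion. So H_0 ≅ Z^2.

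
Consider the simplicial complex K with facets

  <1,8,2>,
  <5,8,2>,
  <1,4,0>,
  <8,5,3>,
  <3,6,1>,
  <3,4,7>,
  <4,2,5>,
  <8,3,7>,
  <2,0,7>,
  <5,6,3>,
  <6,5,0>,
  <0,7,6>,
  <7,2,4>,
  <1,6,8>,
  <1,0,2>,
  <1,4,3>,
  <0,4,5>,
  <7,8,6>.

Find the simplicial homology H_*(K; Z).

H_0 = Z,  H_1 = Z ⊕ Z/2Z,  H_2 = 0.

Fix the vertex order 0 < 1 < 2 < 3 < 4 < 5 < 6 < 7 < 8 and write every simplex with vertices in increasing order. Then dim K = 2 and the simplices of K are:

  0-simplices (9): [0], [1], [2], [3], [4], [5], [6], [7], [8]
  1-simplices (27): (27 of them)
  2-simplices (18): [0,1,2], [0,1,4], [0,2,7], [0,4,5], [0,5,6], [0,6,7], [1,2,8], [1,3,4], [1,3,6], [1,6,8], [2,4,5], [2,4,7], [2,5,8], [3,4,7], [3,5,6], [3,5,8], [3,7,8], [6,7,8]

giving chain groups C_0 ≅ Z^9, C_1 ≅ Z^27, C_2 ≅ Z^18.

Boundary ∂_1: C_1 → C_0 is given by ∂[p,q] = [q] − [p]. For instance
  ∂[5,6] = [6] − [5].
The 9×27 boundary matrix has rank 8 and Smith normal form diag(1,1,1,1,1,1,1,1).

Boundary ∂_2: C_2 → C_1 acts by ∂[p,q,r] = [q,r] − [p,r] + [p,q]. For instance
  ∂[6,7,8] = [7,8] − [6,8] + [6,7],
  ∂[3,7,8] = [7,8] − [3,8] + [3,7].
The resulting 27×18 matrix has rank 18, and its Smith normal form has invariant factors (1,1,1,1,1,1,1,1,1,1,1,1,1,1,1,1,1,2).

Now H_k = ker ∂_k / im ∂_{k+1}, so:

  H_0: rank C_0 − rank ∂_1 = 9 − 8 = 1, and the invariant factors of ∂_1 are all 1, so H_0 ≅ Z.
  H_1: rank ker ∂_1 − rank ∂_2 = (27 − 8) − 18 = 1, and ∂_2 has invariant factor 2 > 1, so H_1 ≅ Z ⊕ Z/2Z.
  H_2: rank ker ∂_2 − rank ∂_3 = (18 − 18) − 0 = 0, and there is no ∂_3, so H_2 ≅ 0.

As a check, the Euler characteristic is 9 − 27 + 18 = 0, which agrees with 1 − 1 + 0 = 0.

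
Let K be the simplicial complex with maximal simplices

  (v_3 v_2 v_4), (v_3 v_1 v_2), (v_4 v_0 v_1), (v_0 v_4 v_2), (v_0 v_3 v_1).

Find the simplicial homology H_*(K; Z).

We work with the vertex ordering v_0 < v_1 < v_2 < v_3 < v_4. The simplices of K, each written with vertices in increasing order, are:

  0-simplices (5): [v_0], [v_1], [v_2], [v_3], [v_4]
  1-simplices (10): [v_0,v_1], [v_0,v_2], [v_0,v_3], [v_0,v_4], [v_1,v_2], [v_1,v_3], [v_1,v_4], [v_2,v_3], [v_2,v_4], [v_3,v_4]
  2-simplices (5): [v_0,v_1,v_3], [v_0,v_1,v_4], [v_0,v_2,v_4], [v_1,v_2,v_3], [v_2,v_3,v_4]

Hence C_0 ≅ Z^5, C_1 ≅ Z^10, C_2 ≅ Z^5.

The boundary map ∂_1: C_1 → C_0 maps an edge to its endpoints' difference, ∂[p,q] = q − p.
As a 5×10 matrix over Z this has rank 4, with invariant factors (1,1,1,1).

∂_2: C_2 → C_1 maps a triangle to the signed sum of its edges. For instance
  ∂[v_0,v_1,v_4] = [v_1,v_4] − [v_0,v_4] + [v_0,v_1],
  ∂[v_0,v_1,v_3] = [v_1,v_3] − [v_0,v_3] + [v_0,v_1].
The 10×5 boundary matrix has rank 5 and Smith normal form diag(1,1,1,1,1).

From H_k ≅ ker(∂_k) / im(∂_{k+1}) we obtain:

  H_0: rank C_0 − rank ∂_1 = 5 − 4 = 1, and the invariant factors of ∂_1 are all 1, so H_0 ≅ Z.
  H_1: rank ker ∂_1 − rank ∂_2 = (10 − 4) − 5 = 1, and the invariant factors of ∂_2 are all 1, so H_1 ≅ Z.
  H_2: rank ker ∂_2 − rank ∂_3 = (5 − 5) − 0 = 0, and there is no ∂_3, so H_2 ≅ 0.

(K is a triangulation of the Möbius band.)

H_0 ≅ Z,  H_1 ≅ Z,  H_2 = 0.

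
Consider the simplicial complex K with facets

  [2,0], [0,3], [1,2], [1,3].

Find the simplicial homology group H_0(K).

We work with the vertex ordering 0 < 1 < 2 < 3. The simplices of K, each written with vertices in increasing order, are:

  0-simplices (4): [0], [1], [2], [3]
  1-simplices (4): [0,2], [0,3], [1,2], [1,3]

Hence C_0 ≅ Z^4, C_1 ≅ Z^4.

Boundary ∂_1: C_1 → C_0 maps an edge to its endpoints' difference, ∂[p,q] = q − p. For instance
  ∂[1,2] = [2] − [1].
As a 4×4 matrix over Z this has rank 3, with invariant factors (1,1,1).

Now H_k = ker ∂_k / im ∂_{k+1}, so:

  H_0: rank C_0 − rank ∂_1 = 4 − 3 = 1, and the invariant factors of ∂_1 are all 1, so H_0 = Z.

(K is a triangulation of the circle S^1.)

H_0 ≅ Z.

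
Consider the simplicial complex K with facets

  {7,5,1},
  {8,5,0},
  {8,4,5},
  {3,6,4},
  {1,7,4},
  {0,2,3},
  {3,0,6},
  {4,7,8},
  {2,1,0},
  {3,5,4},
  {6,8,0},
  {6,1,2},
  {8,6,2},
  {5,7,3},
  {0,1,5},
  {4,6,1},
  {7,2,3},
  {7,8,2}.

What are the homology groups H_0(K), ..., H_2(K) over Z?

H_0 = Z,  H_1 = Z ⊕ Z/2,  H_2 = 0.

Take the total order 0 < 1 < 2 < 3 < 4 < 5 < 6 < 7 < 8 on the vertex set. Then K (dimension 2) consists of the simplices:

  0-simplices (9): [0], [1], [2], [3], [4], [5], [6], [7], [8]
  1-simplices (27): (27 of them)
  2-simplices (18): [0,1,2], [0,1,5], [0,2,3], [0,3,6], [0,5,8], [0,6,8], [1,2,6], [1,4,6], [1,4,7], [1,5,7], [2,3,7], [2,6,8], [2,7,8], [3,4,5], [3,4,6], [3,5,7], [4,5,8], [4,7,8]

giving chain groups C_0 ≅ Z^9, C_1 ≅ Z^27, C_2 ≅ Z^18.

The boundary map ∂_1: C_1 → C_0 sends each edge [p,q] (with p < q) to q − p.
The 9×27 boundary matrix has rank 8 and Smith normal form diag(1,1,1,1,1,1,1,1).

Boundary ∂_2: C_2 → C_1 sends each 2-simplex [p,q,r] to [q,r] − [p,r] + [p,q]. For instance
  ∂[3,4,5] = [4,5] − [3,5] + [3,4],
  ∂[2,7,8] = [7,8] − [2,8] + [2,7].
The resulting 27×18 matrix has rank 18, and its Smith normal form has invariant factors (1,1,1,1,1,1,1,1,1,1,1,1,1,1,1,1,1,2).

Computing H_k = (kernel of ∂_k) / (image of ∂_{k+1}):

  H_0: rank C_0 − rank ∂_1 = 9 − 8 = 1, and the invariant factors of ∂_1 are all 1, so H_0 ≅ Z.
  H_1: rank ker ∂_1 − rank ∂_2 = (27 − 8) − 18 = 1, and ∂_2 has invariant factor 2 > 1, so H_1 ≅ Z ⊕ Z/2.
  H_2: rank ker ∂_2 − rank ∂_3 = (18 − 18) − 0 = 0, and there is no ∂_3, so H_2 ≅ 0.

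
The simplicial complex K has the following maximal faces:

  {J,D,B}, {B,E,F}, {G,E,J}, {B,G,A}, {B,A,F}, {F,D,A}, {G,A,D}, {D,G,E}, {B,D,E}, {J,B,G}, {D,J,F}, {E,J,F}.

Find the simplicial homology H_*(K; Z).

We work with the vertex ordering A < B < D < E < F < G < J. The simplices of K, each written with vertices in increasing order, are:

  0-simplices (7): A, B, D, E, F, G, J
  1-simplices (18): AB, AD, AF, AG, BD, BE, BF, BG, BJ, DE, DF, DG, DJ, EF, EG, EJ, FJ, GJ
  2-simplices (12): ABF, ABG, ADF, ADG, BDE, BDJ, BEF, BGJ, DEG, DFJ, EFJ, EGJ

giving chain groups C_0 ≅ Z^7, C_1 ≅ Z^18, C_2 ≅ Z^12.

The boundary map ∂_1: C_1 → C_0 sends each edge [p,q] (with p < q) to q − p. For instance
  ∂GJ = J − G.
This gives a 7×18 integer matrix of rank 6; reducing to Smith normal form yields diagonal entries (1,1,1,1,1,1).

∂_2: C_2 → C_1 sends each 2-simplex [p,q,r] to [q,r] − [p,r] + [p,q]. For instance
  ∂DEG = EG − DG + DE,
  ∂DFJ = FJ − DJ + DF.
This gives a 18×12 integer matrix of rank 12; reducing to Smith normal form yields diagonal entries (1,1,1,1,1,1,1,1,1,1,1,2).

From H_k ≅ ker(∂_k) / im(∂_{k+1}) we obtain:

  H_0: rank C_0 − rank ∂_1 = 7 − 6 = 1, and the invariant factors of ∂_1 are all 1, so H_0 ≅ Z.
  H_1: rank ker ∂_1 − rank ∂_2 = (18 − 6) − 12 = 0, and ∂_2 has invariant factor 2 > 1, so H_1 ≅ Z/2.
  H_2: rank ker ∂_2 − rank ∂_3 = (12 − 12) − 0 = 0, and there is no ∂_3, so H_2 ≅ 0.

As a check, the Euler characteristic is 7 − 18 + 12 = 1, which agrees with 1 − 0 + 0 = 1.

H_0 ≅ Z,  H_1 ≅ Z/2,  H_2 = 0.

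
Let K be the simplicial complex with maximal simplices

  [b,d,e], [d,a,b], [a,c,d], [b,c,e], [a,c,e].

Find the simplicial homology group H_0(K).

H_0 = Z.

Take the total order a < b < c < d < e on the vertex set. Then K (dimension 2) consists of the simplices:

  0-simplices (5): a, b, c, d, e
  1-simplices (10): ab, ac, ad, ae, bc, bd, be, cd, ce, de
  2-simplices (5): abd, acd, ace, bce, bde

giving chain groups C_0 ≅ Z^5, C_1 ≅ Z^10, C_2 ≅ Z^5.

Boundary ∂_1: C_1 → C_0 maps an edge to its endpoints' difference, ∂[p,q] = q − p. For instance
  ∂ad = d − a.
The 5×10 boundary matrix has rank 4 and Smith normal form diag(1,1,1,1).

∂_2: C_2 → C_1 sends each 2-simplex [p,q,r] to [q,r] − [p,r] + [p,q]. For instance
  ∂acd = cd − ad + ac,
  ∂ace = ce − ae + ac.
As a 10×5 matrix over Z this has rank 5, with invariant factors (1,1,1,1,1).

Computing H_k = (kernel of ∂_k) / (image of ∂_{k+1}):

  H_0: rank C_0 − rank ∂_1 = 5 − 4 = 1, and the invariant factors of ∂_1 are all 1, so H_0 ≅ Z.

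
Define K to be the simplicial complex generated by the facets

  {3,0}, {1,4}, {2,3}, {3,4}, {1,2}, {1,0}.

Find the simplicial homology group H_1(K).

We work with the vertex ordering 0 < 1 < 2 < 3 < 4. The simplices of K, each written with vertices in increasing order, are:

  0-simplices (5): [0], [1], [2], [3], [4]
  1-simplices (6): [0,1], [0,3], [1,2], [1,4], [2,3], [3,4]

Hence C_0 ≅ Z^5, C_1 ≅ Z^6.

∂_1: C_1 → C_0 sends each edge [p,q] (with p < q) to q − p.
This gives a 5×6 integer matrix of rank 4; reducing to Smith normal form yields diagonal entries (1,1,1,1).

From H_k ≅ ker(∂_k) / im(∂_{k+1}) we obtain:

  H_1: rank ker ∂_1 − rank ∂_2 = (6 − 4) − 0 = 2, and there is no ∂_2, so H_1 = Z^2.

H_1 ≅ Z^2.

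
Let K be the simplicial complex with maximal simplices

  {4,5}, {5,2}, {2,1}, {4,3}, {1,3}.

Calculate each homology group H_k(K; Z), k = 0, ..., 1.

Fix the vertex order 1 < 2 < 3 < 4 < 5 and write every simplex with vertices in increasing order. Then dim K = 1 and the simplices of K are:

  0-simplices (5): [1], [2], [3], [4], [5]
  1-simplices (5): [1,2], [1,3], [2,5], [3,4], [4,5]

so the chain groups are C_0 ≅ Z^5, C_1 ≅ Z^5.

The boundary map ∂_1: C_1 → C_0 maps an edge to its endpoints' difference, ∂[p,q] = q − p.
As a 5×5 matrix over Z this has rank 4, with invariant factors (1,1,1,1).

From H_k ≅ ker(∂_k) / im(∂_{k+1}) we obtain:

  H_0: rank C_0 − rank ∂_1 = 5 − 4 = 1, and the invariant factors of ∂_1 are all 1, so H_0 = Z.
  H_1: rank ker ∂_1 − rank ∂_2 = (5 − 4) − 0 = 1, and there is no ∂_2, so H_1 = Z.

As a check, the Euler characteristic is 5 − 5 = 0, which agrees with 1 − 1 = 0.

H_0 = Z,  H_1 = Z.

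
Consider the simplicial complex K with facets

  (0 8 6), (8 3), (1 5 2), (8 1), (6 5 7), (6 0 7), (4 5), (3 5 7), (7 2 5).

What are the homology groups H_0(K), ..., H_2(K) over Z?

Order the vertices as 0 < 1 < 2 < 3 < 4 < 5 < 6 < 7 < 8. Listing each simplex with vertices in this order, K has dimension 2 with simplices:

  0-simplices (9): [0], [1], [2], [3], [4], [5], [6], [7], [8]
  1-simplices (16): [0,6], [0,7], [0,8], [1,2], [1,5], [1,8], [2,5], [2,7], [3,5], [3,7], [3,8], [4,5], [5,6], [5,7], [6,7], [6,8]
  2-simplices (6): [0,6,7], [0,6,8], [1,2,5], [2,5,7], [3,5,7], [5,6,7]

giving chain groups C_0 ≅ Z^9, C_1 ≅ Z^16, C_2 ≅ Z^6.

Boundary ∂_1: C_1 → C_0 sends each edge [p,q] (with p < q) to q − p. For instance
  ∂[3,5] = [5] − [3].
As a 9×16 matrix over Z this has rank 8, with invariant factors (1,1,1,1,1,1,1,1).

The boundary map ∂_2: C_2 → C_1 maps a triangle to the signed sum of its edges. For instance
  ∂[3,5,7] = [5,7] − [3,7] + [3,5],
  ∂[1,2,5] = [2,5] − [1,5] + [1,2].
The 16×6 boundary matrix has rank 6 and Smith normal form diag(1,1,1,1,1,1).

Reading off H_k = ker ∂_k / im ∂_{k+1}:

  H_0: rank C_0 − rank ∂_1 = 9 − 8 = 1, and the invariant factors of ∂_1 are all 1, so H_0 = Z.
  H_1: rank ker ∂_1 − rank ∂_2 = (16 − 8) − 6 = 2, and the invariant factors of ∂_2 are all 1, so H_1 = Z^2.
  H_2: rank ker ∂_2 − rank ∂_3 = (6 − 6) − 0 = 0, and there is no ∂_3, so H_2 = 0.

H_0 ≅ Z,  H_1 ≅ Z^2,  H_2 = 0.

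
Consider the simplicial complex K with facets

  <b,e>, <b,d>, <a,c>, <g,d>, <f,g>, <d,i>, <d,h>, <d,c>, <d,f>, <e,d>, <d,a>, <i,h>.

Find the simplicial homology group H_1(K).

Order the vertices as a < b < c < d < e < f < g < h < i. Listing each simplex with vertices in this order, K has dimension 1 with simplices:

  0-simplices (9): a, b, c, d, e, f, g, h, i
  1-simplices (12): ac, ad, bd, be, cd, de, df, dg, dh, di, fg, hi

giving chain groups C_0 ≅ Z^9, C_1 ≅ Z^12.

The boundary map ∂_1: C_1 → C_0 maps an edge to its endpoints' difference, ∂[p,q] = q − p. For instance
  ∂ac = c − a.
The 9×12 boundary matrix has rank 8 and Smith normal form diag(1,1,1,1,1,1,1,1).

Reading off H_k = ker ∂_k / im ∂_{k+1}:

  H_1: rank ker ∂_1 − rank ∂_2 = (12 − 8) − 0 = 4, and there is no ∂_2, so H_1 ≅ Z^4.

H_1 = Z^4.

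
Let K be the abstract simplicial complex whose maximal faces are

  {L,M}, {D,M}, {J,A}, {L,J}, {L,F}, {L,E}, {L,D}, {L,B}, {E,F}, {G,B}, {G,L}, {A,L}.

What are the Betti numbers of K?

b_0 = 1, b_1 = 4.

K has 9 vertices, 12 edges.
rank ∂_0 = 0, rank ∂_1 = 8 ⇒ b_0 = 9 − 0 − 8 = 1; all invariant factors of ∂_1 are 1 so no torsion. So H_0 ≅ Z.
rank ∂_1 = 8, rank ∂_2 = 0 ⇒ b_1 = 12 − 8 − 0 = 4. So H_1 ≅ Z^4.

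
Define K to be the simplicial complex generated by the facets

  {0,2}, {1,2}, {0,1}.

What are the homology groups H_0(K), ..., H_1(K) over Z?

Take the total order 0 < 1 < 2 on the vertex set. Then K (dimension 1) consists of the simplices:

  0-simplices (3): [0], [1], [2]
  1-simplices (3): [0,1], [0,2], [1,2]

giving chain groups C_0 ≅ Z^3, C_1 ≅ Z^3.

∂_1: C_1 → C_0 is given by ∂[p,q] = [q] − [p]. For instance
  ∂[1,2] = [2] − [1].
As a 3×3 matrix over Z this has rank 2, with invariant factors (1,1).

Now H_k = ker ∂_k / im ∂_{k+1}, so:

  H_0: rank C_0 − rank ∂_1 = 3 − 2 = 1, and the invariant factors of ∂_1 are all 1, so H_0 = Z.
  H_1: rank ker ∂_1 − rank ∂_2 = (3 − 2) − 0 = 1, and there is no ∂_2, so H_1 = Z.

H_0 ≅ Z,  H_1 ≅ Z.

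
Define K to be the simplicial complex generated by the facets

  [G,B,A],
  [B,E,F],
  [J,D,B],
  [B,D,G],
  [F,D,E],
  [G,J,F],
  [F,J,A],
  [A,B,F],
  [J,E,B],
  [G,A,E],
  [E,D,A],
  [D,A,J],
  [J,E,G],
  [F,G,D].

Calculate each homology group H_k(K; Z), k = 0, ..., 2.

H_0 = Z,  H_1 = Z^2,  H_2 = Z.

Fix the vertex order A < B < D < E < F < G < J and write every simplex with vertices in increasing order. Then dim K = 2 and the simplices of K are:

  0-simplices (7): A, B, D, E, F, G, J
  1-simplices (21): AB, AD, AE, AF, AG, AJ, BD, BE, BF, BG, BJ, DE, DF, DG, DJ, EF, EG, EJ, FG, FJ, GJ
  2-simplices (14): ABF, ABG, ADE, ADJ, AEG, AFJ, BDG, BDJ, BEF, BEJ, DEF, DFG, EGJ, FGJ

giving chain groups C_0 ≅ Z^7, C_1 ≅ Z^21, C_2 ≅ Z^14.

Boundary ∂_1: C_1 → C_0 maps an edge to its endpoints' difference, ∂[p,q] = q − p. For instance
  ∂AB = B − A.
The 7×21 boundary matrix has rank 6 and Smith normal form diag(1,1,1,1,1,1).

∂_2: C_2 → C_1 acts by ∂[p,q,r] = [q,r] − [p,r] + [p,q]. For instance
  ∂BDG = DG − BG + BD,
  ∂FGJ = GJ − FJ + FG.
The resulting 21×14 matrix has rank 13, and its Smith normal form has invariant factors (1,1,1,1,1,1,1,1,1,1,1,1,1).

Computing H_k = (kernel of ∂_k) / (image of ∂_{k+1}):

  H_0: rank C_0 − rank ∂_1 = 7 − 6 = 1, and the invariant factors of ∂_1 are all 1, so H_0 ≅ Z.
  H_1: rank ker ∂_1 − rank ∂_2 = (21 − 6) − 13 = 2, and the invariant factors of ∂_2 are all 1, so H_1 ≅ Z^2.
  H_2: rank ker ∂_2 − rank ∂_3 = (14 − 13) − 0 = 1, and there is no ∂_3, so H_2 ≅ Z.

(K is a triangulation of the torus T^2.)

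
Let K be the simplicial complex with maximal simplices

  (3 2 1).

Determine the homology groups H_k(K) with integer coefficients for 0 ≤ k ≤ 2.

H_0 ≅ Z,  H_1 = 0,  H_2 = 0.

Fix the vertex order 1 < 2 < 3 and write every simplex with vertices in increasing order. Then dim K = 2 and the simplices of K are:

  0-simplices (3): [1], [2], [3]
  1-simplices (3): [1,2], [1,3], [2,3]
  2-simplices (1): [1,2,3]

giving chain groups C_0 ≅ Z^3, C_1 ≅ Z^3, C_2 ≅ Z^1.

The boundary map ∂_1: C_1 → C_0 sends each edge [p,q] (with p < q) to q − p.
This gives a 3×3 integer matrix of rank 2; reducing to Smith normal form yields diagonal entries (1,1).

∂_2: C_2 → C_1 sends each 2-simplex [p,q,r] to [q,r] − [p,r] + [p,q]. For instance
  ∂[1,2,3] = [2,3] − [1,3] + [1,2].
As a 3×1 matrix over Z this has rank 1, with invariant factors (1).

Now H_k = ker ∂_k / im ∂_{k+1}, so:

  H_0: rank C_0 − rank ∂_1 = 3 − 2 = 1, and the invariant factors of ∂_1 are all 1, so H_0 ≅ Z.
  H_1: rank ker ∂_1 − rank ∂_2 = (3 − 2) − 1 = 0, and the invariant factors of ∂_2 are all 1, so H_1 ≅ 0.
  H_2: rank ker ∂_2 − rank ∂_3 = (1 − 1) − 0 = 0, and there is no ∂_3, so H_2 ≅ 0.

As a check, the Euler characteristic is 3 − 3 + 1 = 1, which agrees with 1 − 0 + 0 = 1.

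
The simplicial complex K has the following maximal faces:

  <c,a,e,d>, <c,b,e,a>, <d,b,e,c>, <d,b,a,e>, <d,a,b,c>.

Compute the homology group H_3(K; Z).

H_3 ≅ Z.

Order the vertices as a < b < c < d < e. Listing each simplex with vertices in this order, K has dimension 3 with simplices:

  0-simplices (5): a, b, c, d, e
  1-simplices (10): ab, ac, ad, ae, bc, bd, be, cd, ce, de
  2-simplices (10): abc, abd, abe, acd, ace, ade, bcd, bce, bde, cde
  3-simplices (5): abcd, abce, abde, acde, bcde

Hence C_0 ≅ Z^5, C_1 ≅ Z^10, C_2 ≅ Z^10, C_3 ≅ Z^5.

Boundary ∂_1: C_1 → C_0 maps an edge to its endpoints' difference, ∂[p,q] = q − p. For instance
  ∂de = e − d.
The resulting 5×10 matrix has rank 4, and its Smith normal form has invariant factors (1,1,1,1).

The boundary map ∂_2: C_2 → C_1 maps a triangle to the signed sum of its edges. For instance
  ∂bde = de − be + bd,
  ∂ace = ce − ae + ac.
This gives a 10×10 integer matrix of rank 6; reducing to Smith normal form yields diagonal entries (1,1,1,1,1,1).

Boundary ∂_3: C_3 → C_2 sends each 3-simplex σ to the alternating sum Σ_i (−1)^i (σ with its i-th vertex removed). For instance
  ∂acde = cde − ade + ace − acd,
  ∂abcd = bcd − acd + abd − abc.
The 10×5 boundary matrix has rank 4 and Smith normal form diag(1,1,1,1).

Computing H_k = (kernel of ∂_k) / (image of ∂_{k+1}):

  H_3: rank ker ∂_3 − rank ∂_4 = (5 − 4) − 0 = 1, and there is no ∂_4, so H_3 ≅ Z.

(K is a triangulation of the 3-sphere S^3.)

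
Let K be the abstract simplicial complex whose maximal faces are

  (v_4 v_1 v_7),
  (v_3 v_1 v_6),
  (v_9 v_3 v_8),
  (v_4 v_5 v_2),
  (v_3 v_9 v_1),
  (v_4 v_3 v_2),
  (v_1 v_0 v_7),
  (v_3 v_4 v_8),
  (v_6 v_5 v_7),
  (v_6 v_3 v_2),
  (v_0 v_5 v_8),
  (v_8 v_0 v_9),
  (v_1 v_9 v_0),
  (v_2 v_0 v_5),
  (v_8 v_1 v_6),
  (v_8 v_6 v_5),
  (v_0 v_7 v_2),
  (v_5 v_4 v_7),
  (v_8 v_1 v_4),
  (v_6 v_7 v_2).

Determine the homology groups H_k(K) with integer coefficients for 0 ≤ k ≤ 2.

H_0 ≅ Z,  H_1 ≅ Z ⊕ Z/2,  H_2 = 0.

K has 10 vertices, 30 edges, 20 triangles.
rank ∂_0 = 0, rank ∂_1 = 9 ⇒ b_0 = 10 − 0 − 9 = 1; all invariant factors of ∂_1 are 1 so no torsion. So H_0 = Z.
rank ∂_1 = 9, rank ∂_2 = 20 ⇒ b_1 = 30 − 9 − 20 = 1; ∂_2 has invariant factor(s) [2] giving torsion. So H_1 = Z ⊕ Z/2.
rank ∂_2 = 20, rank ∂_3 = 0 ⇒ b_2 = 20 − 20 − 0 = 0. So H_2 = 0.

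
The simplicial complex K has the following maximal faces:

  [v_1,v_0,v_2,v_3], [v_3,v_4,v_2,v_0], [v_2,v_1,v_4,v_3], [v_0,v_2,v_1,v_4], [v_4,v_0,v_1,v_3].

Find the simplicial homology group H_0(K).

H_0 = Z.

Fix the vertex order v_0 < v_1 < v_2 < v_3 < v_4 and write every simplex with vertices in increasing order. Then dim K = 3 and the simplices of K are:

  0-simplices (5): [v_0], [v_1], [v_2], [v_3], [v_4]
  1-simplices (10): [v_0,v_1], [v_0,v_2], [v_0,v_3], [v_0,v_4], [v_1,v_2], [v_1,v_3], [v_1,v_4], [v_2,v_3], [v_2,v_4], [v_3,v_4]
  2-simplices (10): [v_0,v_1,v_2], [v_0,v_1,v_3], [v_0,v_1,v_4], [v_0,v_2,v_3], [v_0,v_2,v_4], [v_0,v_3,v_4], [v_1,v_2,v_3], [v_1,v_2,v_4], [v_1,v_3,v_4], [v_2,v_3,v_4]
  3-simplices (5): [v_0,v_1,v_2,v_3], [v_0,v_1,v_2,v_4], [v_0,v_1,v_3,v_4], [v_0,v_2,v_3,v_4], [v_1,v_2,v_3,v_4]

Hence C_0 ≅ Z^5, C_1 ≅ Z^10, C_2 ≅ Z^10, C_3 ≅ Z^5.

The boundary map ∂_1: C_1 → C_0 is given by ∂[p,q] = [q] − [p]. For instance
  ∂[v_0,v_3] = [v_3] − [v_0].
This gives a 5×10 integer matrix of rank 4; reducing to Smith normal form yields diagonal entries (1,1,1,1).

∂_2: C_2 → C_1 maps a triangle to the signed sum of its edges. For instance
  ∂[v_0,v_1,v_3] = [v_1,v_3] − [v_0,v_3] + [v_0,v_1],
  ∂[v_0,v_2,v_4] = [v_2,v_4] − [v_0,v_4] + [v_0,v_2].
This gives a 10×10 integer matrix of rank 6; reducing to Smith normal form yields diagonal entries (1,1,1,1,1,1).

∂_3: C_3 → C_2 sends each 3-simplex σ to the alternating sum Σ_i (−1)^i (σ with its i-th vertex removed). For instance
  ∂[v_1,v_2,v_3,v_4] = [v_2,v_3,v_4] − [v_1,v_3,v_4] + [v_1,v_2,v_4] − [v_1,v_2,v_3],
  ∂[v_0,v_2,v_3,v_4] = [v_2,v_3,v_4] − [v_0,v_3,v_4] + [v_0,v_2,v_4] − [v_0,v_2,v_3].
This gives a 10×5 integer matrix of rank 4; reducing to Smith normal form yields diagonal entries (1,1,1,1).

From H_k ≅ ker(∂_k) / im(∂_{k+1}) we obtain:

  H_0: rank C_0 − rank ∂_1 = 5 − 4 = 1, and the invariant factors of ∂_1 are all 1, so H_0 ≅ Z.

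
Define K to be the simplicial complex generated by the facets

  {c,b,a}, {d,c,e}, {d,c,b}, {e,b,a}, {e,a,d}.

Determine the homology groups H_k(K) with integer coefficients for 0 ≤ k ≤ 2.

Take the total order a < b < c < d < e on the vertex set. Then K (dimension 2) consists of the simplices:

  0-simplices (5): a, b, c, d, e
  1-simplices (10): ab, ac, ad, ae, bc, bd, be, cd, ce, de
  2-simplices (5): abc, abe, ade, bcd, cde

giving chain groups C_0 ≅ Z^5, C_1 ≅ Z^10, C_2 ≅ Z^5.

Boundary ∂_1: C_1 → C_0 is given by ∂[p,q] = [q] − [p].
This gives a 5×10 integer matrix of rank 4; reducing to Smith normal form yields diagonal entries (1,1,1,1).

∂_2: C_2 → C_1 sends each 2-simplex [p,q,r] to [q,r] − [p,r] + [p,q]. For instance
  ∂abc = bc − ac + ab,
  ∂bcd = cd − bd + bc.
The 10×5 boundary matrix has rank 5 and Smith normal form diag(1,1,1,1,1).

Reading off H_k = ker ∂_k / im ∂_{k+1}:

  H_0: rank C_0 − rank ∂_1 = 5 − 4 = 1, and the invariant factors of ∂_1 are all 1, so H_0 = Z.
  H_1: rank ker ∂_1 − rank ∂_2 = (10 − 4) − 5 = 1, and the invariant factors of ∂_2 are all 1, so H_1 = Z.
  H_2: rank ker ∂_2 − rank ∂_3 = (5 − 5) − 0 = 0, and there is no ∂_3, so H_2 = 0.

As a check, the Euler characteristic is 5 − 10 + 5 = 0, which agrees with 1 − 1 + 0 = 0.

H_0 ≅ Z,  H_1 ≅ Z,  H_2 = 0.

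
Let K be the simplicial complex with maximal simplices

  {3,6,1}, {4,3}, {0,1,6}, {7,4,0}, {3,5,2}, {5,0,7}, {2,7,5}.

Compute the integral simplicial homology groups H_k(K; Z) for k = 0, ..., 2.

H_0 = Z,  H_1 = Z^2,  H_2 = 0.

Order the vertices as 0 < 1 < 2 < 3 < 4 < 5 < 6 < 7. Listing each simplex with vertices in this order, K has dimension 2 with simplices:

  0-simplices (8): [0], [1], [2], [3], [4], [5], [6], [7]
  1-simplices (15): [0,1], [0,4], [0,5], [0,6], [0,7], [1,3], [1,6], [2,3], [2,5], [2,7], [3,4], [3,5], [3,6], [4,7], [5,7]
  2-simplices (6): [0,1,6], [0,4,7], [0,5,7], [1,3,6], [2,3,5], [2,5,7]

Hence C_0 ≅ Z^8, C_1 ≅ Z^15, C_2 ≅ Z^6.

The boundary map ∂_1: C_1 → C_0 is given by ∂[p,q] = [q] − [p].
This gives a 8×15 integer matrix of rank 7; reducing to Smith normal form yields diagonal entries (1,1,1,1,1,1,1).

The boundary map ∂_2: C_2 → C_1 sends each 2-simplex [p,q,r] to [q,r] − [p,r] + [p,q]. For instance
  ∂[0,1,6] = [1,6] − [0,6] + [0,1],
  ∂[0,4,7] = [4,7] − [0,7] + [0,4].
As a 15×6 matrix over Z this has rank 6, with invariant factors (1,1,1,1,1,1).

Computing H_k = (kernel of ∂_k) / (image of ∂_{k+1}):

  H_0: rank C_0 − rank ∂_1 = 8 − 7 = 1, and the invariant factors of ∂_1 are all 1, so H_0 ≅ Z.
  H_1: rank ker ∂_1 − rank ∂_2 = (15 − 7) − 6 = 2, and the invariant factors of ∂_2 are all 1, so H_1 ≅ Z^2.
  H_2: rank ker ∂_2 − rank ∂_3 = (6 − 6) − 0 = 0, and there is no ∂_3, so H_2 ≅ 0.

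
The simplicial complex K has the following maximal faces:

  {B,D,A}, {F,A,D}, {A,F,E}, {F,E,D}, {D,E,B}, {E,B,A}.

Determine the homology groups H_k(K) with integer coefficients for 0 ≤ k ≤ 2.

Order the vertices as A < B < D < E < F. Listing each simplex with vertices in this order, K has dimension 2 with simplices:

  0-simplices (5): A, B, D, E, F
  1-simplices (9): AB, AD, AE, AF, BD, BE, DE, DF, EF
  2-simplices (6): ABD, ABE, ADF, AEF, BDE, DEF

so the chain groups are C_0 ≅ Z^5, C_1 ≅ Z^9, C_2 ≅ Z^6.

The boundary map ∂_1: C_1 → C_0 maps an edge to its endpoints' difference, ∂[p,q] = q − p. For instance
  ∂DE = E − D.
The 5×9 boundary matrix has rank 4 and Smith normal form diag(1,1,1,1).

∂_2: C_2 → C_1 maps a triangle to the signed sum of its edges. For instance
  ∂ABD = BD − AD + AB,
  ∂BDE = DE − BE + BD.
As a 9×6 matrix over Z this has rank 5, with invariant factors (1,1,1,1,1).

Computing H_k = (kernel of ∂_k) / (image of ∂_{k+1}):

  H_0: rank C_0 − rank ∂_1 = 5 − 4 = 1, and the invariant factors of ∂_1 are all 1, so H_0 ≅ Z.
  H_1: rank ker ∂_1 − rank ∂_2 = (9 − 4) − 5 = 0, and the invariant factors of ∂_2 are all 1, so H_1 ≅ 0.
  H_2: rank ker ∂_2 − rank ∂_3 = (6 − 5) − 0 = 1, and there is no ∂_3, so H_2 ≅ Z.

As a check, the Euler characteristic is 5 − 9 + 6 = 2, which agrees with 1 − 0 + 1 = 2.
(K is a triangulation of the 2-sphere S^2.)

H_0 ≅ Z,  H_1 = 0,  H_2 ≅ Z.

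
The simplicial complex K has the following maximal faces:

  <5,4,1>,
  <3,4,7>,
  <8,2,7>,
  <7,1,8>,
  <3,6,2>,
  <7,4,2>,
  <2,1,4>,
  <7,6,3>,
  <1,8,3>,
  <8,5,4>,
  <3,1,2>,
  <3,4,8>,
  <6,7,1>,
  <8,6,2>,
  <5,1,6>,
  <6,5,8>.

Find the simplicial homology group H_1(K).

H_1 ≅ Z^2.

We work with the vertex ordering 1 < 2 < 3 < 4 < 5 < 6 < 7 < 8. The simplices of K, each written with vertices in increasing order, are:

  0-simplices (8): [1], [2], [3], [4], [5], [6], [7], [8]
  1-simplices (24): (24 of them)
  2-simplices (16): [1,2,3], [1,2,4], [1,3,8], [1,4,5], [1,5,6], [1,6,7], [1,7,8], [2,3,6], [2,4,7], [2,6,8], [2,7,8], [3,4,7], [3,4,8], [3,6,7], [4,5,8], [5,6,8]

so the chain groups are C_0 ≅ Z^8, C_1 ≅ Z^24, C_2 ≅ Z^16.

∂_1: C_1 → C_0 maps an edge to its endpoints' difference, ∂[p,q] = q − p. For instance
  ∂[3,6] = [6] − [3].
This gives a 8×24 integer matrix of rank 7; reducing to Smith normal form yields diagonal entries (1,1,1,1,1,1,1).

Boundary ∂_2: C_2 → C_1 maps a triangle to the signed sum of its edges. For instance
  ∂[2,4,7] = [4,7] − [2,7] + [2,4],
  ∂[1,4,5] = [4,5] − [1,5] + [1,4].
The resulting 24×16 matrix has rank 15, and its Smith normal form has invariant factors (1,1,1,1,1,1,1,1,1,1,1,1,1,1,1).

Computing H_k = (kernel of ∂_k) / (image of ∂_{k+1}):

  H_1: rank ker ∂_1 − rank ∂_2 = (24 − 7) − 15 = 2, and the invariant factors of ∂_2 are all 1, so H_1 = Z^2.

(K is a triangulation of the torus T^2.)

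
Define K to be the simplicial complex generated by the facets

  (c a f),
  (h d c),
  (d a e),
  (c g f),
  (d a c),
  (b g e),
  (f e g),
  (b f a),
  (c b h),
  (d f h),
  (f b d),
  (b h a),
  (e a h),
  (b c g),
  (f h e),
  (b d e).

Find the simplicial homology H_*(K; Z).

K has 8 vertices, 24 edges, 16 triangles.
rank ∂_0 = 0, rank ∂_1 = 7 ⇒ b_0 = 8 − 0 − 7 = 1; all invariant factors of ∂_1 are 1 so no torsion. So H_0 ≅ Z.
rank ∂_1 = 7, rank ∂_2 = 15 ⇒ b_1 = 24 − 7 − 15 = 2; all invariant factors of ∂_2 are 1 so no torsion. So H_1 ≅ Z^2.
rank ∂_2 = 15, rank ∂_3 = 0 ⇒ b_2 = 16 − 15 − 0 = 1. So H_2 ≅ Z.

H_0 = Z,  H_1 = Z^2,  H_2 = Z.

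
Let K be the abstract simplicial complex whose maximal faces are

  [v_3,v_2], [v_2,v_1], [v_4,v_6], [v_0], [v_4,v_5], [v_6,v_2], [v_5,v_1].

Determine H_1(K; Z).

Take the total order v_0 < v_1 < v_2 < v_3 < v_4 < v_5 < v_6 on the vertex set. Then K (dimension 1) consists of the simplices:

  0-simplices (7): [v_0], [v_1], [v_2], [v_3], [v_4], [v_5], [v_6]
  1-simplices (6): [v_1,v_2], [v_1,v_5], [v_2,v_3], [v_2,v_6], [v_4,v_5], [v_4,v_6]

so the chain groups are C_0 ≅ Z^7, C_1 ≅ Z^6.

The boundary map ∂_1: C_1 → C_0 maps an edge to its endpoints' difference, ∂[p,q] = q − p.
This gives a 7×6 integer matrix of rank 5; reducing to Smith normal form yields diagonal entries (1,1,1,1,1).

Reading off H_k = ker ∂_k / im ∂_{k+1}:

  H_1: rank ker ∂_1 − rank ∂_2 = (6 − 5) − 0 = 1, and there is no ∂_2, so H_1 = Z.

H_1 ≅ Z.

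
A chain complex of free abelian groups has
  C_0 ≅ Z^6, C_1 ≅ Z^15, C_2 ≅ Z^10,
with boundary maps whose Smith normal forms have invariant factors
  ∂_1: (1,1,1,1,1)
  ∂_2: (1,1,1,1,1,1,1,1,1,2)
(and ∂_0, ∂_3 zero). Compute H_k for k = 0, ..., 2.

H_0 = Z,  H_1 = Z/2,  H_2 = 0.

H_0: b_0 = 6 − 0 − 5 = 1; torsion from ∂_1 factors > 1: none. So H_0 = Z.
H_1: b_1 = 15 − 5 − 10 = 0; torsion from ∂_2 factors > 1: [2]. So H_1 = Z/2.
H_2: b_2 = 10 − 10 − 0 = 0; torsion from ∂_3 factors > 1: none. So H_2 = 0.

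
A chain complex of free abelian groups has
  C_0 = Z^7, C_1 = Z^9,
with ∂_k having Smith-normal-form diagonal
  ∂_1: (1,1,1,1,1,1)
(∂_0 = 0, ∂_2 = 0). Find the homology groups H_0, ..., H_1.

H_0: b_0 = 7 − 0 − 6 = 1; torsion from ∂_1 factors > 1: none. So H_0 = Z.
H_1: b_1 = 9 − 6 − 0 = 3; torsion from ∂_2 factors > 1: none. So H_1 = Z^3.

H_0 = Z,  H_1 = Z^3.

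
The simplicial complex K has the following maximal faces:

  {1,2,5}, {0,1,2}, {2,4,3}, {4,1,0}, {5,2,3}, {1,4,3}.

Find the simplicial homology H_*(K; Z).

Fix the vertex order 0 < 1 < 2 < 3 < 4 < 5 and write every simplex with vertices in increasing order. Then dim K = 2 and the simplices of K are:

  0-simplices (6): [0], [1], [2], [3], [4], [5]
  1-simplices (12): [0,1], [0,2], [0,4], [1,2], [1,3], [1,4], [1,5], [2,3], [2,4], [2,5], [3,4], [3,5]
  2-simplices (6): [0,1,2], [0,1,4], [1,2,5], [1,3,4], [2,3,4], [2,3,5]

so the chain groups are C_0 ≅ Z^6, C_1 ≅ Z^12, C_2 ≅ Z^6.

∂_1: C_1 → C_0 sends each edge [p,q] (with p < q) to q − p. For instance
  ∂[0,1] = [1] − [0].
As a 6×12 matrix over Z this has rank 5, with invariant factors (1,1,1,1,1).

∂_2: C_2 → C_1 sends each 2-simplex [p,q,r] to [q,r] − [p,r] + [p,q]. For instance
  ∂[1,2,5] = [2,5] − [1,5] + [1,2],
  ∂[0,1,2] = [1,2] − [0,2] + [0,1].
This gives a 12×6 integer matrix of rank 6; reducing to Smith normal form yields diagonal entries (1,1,1,1,1,1).

Reading off H_k = ker ∂_k / im ∂_{k+1}:

  H_0: rank C_0 − rank ∂_1 = 6 − 5 = 1, and the invariant factors of ∂_1 are all 1, so H_0 ≅ Z.
  H_1: rank ker ∂_1 − rank ∂_2 = (12 − 5) − 6 = 1, and the invariant factors of ∂_2 are all 1, so H_1 ≅ Z.
  H_2: rank ker ∂_2 − rank ∂_3 = (6 − 6) − 0 = 0, and there is no ∂_3, so H_2 ≅ 0.

H_0 ≅ Z,  H_1 ≅ Z,  H_2 = 0.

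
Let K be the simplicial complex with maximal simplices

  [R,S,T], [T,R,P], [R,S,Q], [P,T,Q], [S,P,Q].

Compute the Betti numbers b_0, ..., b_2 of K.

b_0 = 1, b_1 = 1, b_2 = 0.

Fix the vertex order P < Q < R < S < T and write every simplex with vertices in increasing order. Then dim K = 2 and the simplices of K are:

  0-simplices (5): P, Q, R, S, T
  1-simplices (10): PQ, PR, PS, PT, QR, QS, QT, RS, RT, ST
  2-simplices (5): PQS, PQT, PRT, QRS, RST

giving chain groups C_0 ≅ Z^5, C_1 ≅ Z^10, C_2 ≅ Z^5.

Boundary ∂_1: C_1 → C_0 maps an edge to its endpoints' difference, ∂[p,q] = q − p.
This gives a 5×10 integer matrix of rank 4; reducing to Smith normal form yields diagonal entries (1,1,1,1).

The boundary map ∂_2: C_2 → C_1 sends each 2-simplex [p,q,r] to [q,r] − [p,r] + [p,q]. For instance
  ∂RST = ST − RT + RS,
  ∂PQT = QT − PT + PQ.
The 10×5 boundary matrix has rank 5 and Smith normal form diag(1,1,1,1,1).

Computing H_k = (kernel of ∂_k) / (image of ∂_{k+1}):

  H_0: rank C_0 − rank ∂_1 = 5 − 4 = 1, and the invariant factors of ∂_1 are all 1, so H_0 ≅ Z.
  H_1: rank ker ∂_1 − rank ∂_2 = (10 − 4) − 5 = 1, and the invariant factors of ∂_2 are all 1, so H_1 ≅ Z.
  H_2: rank ker ∂_2 − rank ∂_3 = (5 − 5) − 0 = 0, and there is no ∂_3, so H_2 ≅ 0.

As a check, the Euler characteristic is 5 − 10 + 5 = 0, which agrees with 1 − 1 + 0 = 0.

Hence the Betti numbers are b_0 = 1, b_1 = 1, b_2 = 0.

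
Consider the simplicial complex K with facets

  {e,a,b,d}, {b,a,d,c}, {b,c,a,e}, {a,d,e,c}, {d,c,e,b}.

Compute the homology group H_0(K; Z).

Take the total order a < b < c < d < e on the vertex set. Then K (dimension 3) consists of the simplices:

  0-simplices (5): a, b, c, d, e
  1-simplices (10): ab, ac, ad, ae, bc, bd, be, cd, ce, de
  2-simplices (10): abc, abd, abe, acd, ace, ade, bcd, bce, bde, cde
  3-simplices (5): abcd, abce, abde, acde, bcde

Hence C_0 ≅ Z^5, C_1 ≅ Z^10, C_2 ≅ Z^10, C_3 ≅ Z^5.

Boundary ∂_1: C_1 → C_0 maps an edge to its endpoints' difference, ∂[p,q] = q − p. For instance
  ∂ce = e − c.
As a 5×10 matrix over Z this has rank 4, with invariant factors (1,1,1,1).

Boundary ∂_2: C_2 → C_1 sends each 2-simplex [p,q,r] to [q,r] − [p,r] + [p,q]. For instance
  ∂bcd = cd − bd + bc,
  ∂bce = ce − be + bc.
As a 10×10 matrix over Z this has rank 6, with invariant factors (1,1,1,1,1,1).

∂_3: C_3 → C_2 sends each 3-simplex σ to the alternating sum Σ_i (−1)^i (σ with its i-th vertex removed). For instance
  ∂abce = bce − ace + abe − abc,
  ∂abcd = bcd − acd + abd − abc.
This gives a 10×5 integer matrix of rank 4; reducing to Smith normal form yields diagonal entries (1,1,1,1).

Computing H_k = (kernel of ∂_k) / (image of ∂_{k+1}):

  H_0: rank C_0 − rank ∂_1 = 5 − 4 = 1, and the invariant factors of ∂_1 are all 1, so H_0 ≅ Z.

H_0 ≅ Z.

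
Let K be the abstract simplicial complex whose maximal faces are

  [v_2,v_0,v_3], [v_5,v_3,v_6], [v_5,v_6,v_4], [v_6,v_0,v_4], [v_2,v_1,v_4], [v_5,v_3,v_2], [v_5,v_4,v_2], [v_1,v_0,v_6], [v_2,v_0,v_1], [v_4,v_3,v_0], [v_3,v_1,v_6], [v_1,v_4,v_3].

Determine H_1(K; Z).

We work with the vertex ordering v_0 < v_1 < v_2 < v_3 < v_4 < v_5 < v_6. The simplices of K, each written with vertices in increasing order, are:

  0-simplices (7): [v_0], [v_1], [v_2], [v_3], [v_4], [v_5], [v_6]
  1-simplices (18): (18 of them)
  2-simplices (12): (12 of them)

giving chain groups C_0 ≅ Z^7, C_1 ≅ Z^18, C_2 ≅ Z^12.

The boundary map ∂_1: C_1 → C_0 maps an edge to its endpoints' difference, ∂[p,q] = q − p. For instance
  ∂[v_0,v_4] = [v_4] − [v_0].
As a 7×18 matrix over Z this has rank 6, with invariant factors (1,1,1,1,1,1).

The boundary map ∂_2: C_2 → C_1 acts by ∂[p,q,r] = [q,r] − [p,r] + [p,q]. For instance
  ∂[v_0,v_1,v_6] = [v_1,v_6] − [v_0,v_6] + [v_0,v_1],
  ∂[v_2,v_4,v_5] = [v_4,v_5] − [v_2,v_5] + [v_2,v_4].
This gives a 18×12 integer matrix of rank 12; reducing to Smith normal form yields diagonal entries (1,1,1,1,1,1,1,1,1,1,1,2).

Computing H_k = (kernel of ∂_k) / (image of ∂_{k+1}):

  H_1: rank ker ∂_1 − rank ∂_2 = (18 − 6) − 12 = 0, and ∂_2 has invariant factor 2 > 1, so H_1 ≅ Z/2.

H_1 = Z/2.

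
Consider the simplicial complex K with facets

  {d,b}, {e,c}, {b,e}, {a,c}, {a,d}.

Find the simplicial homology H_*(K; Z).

We work with the vertex ordering a < b < c < d < e. The simplices of K, each written with vertices in increasing order, are:

  0-simplices (5): a, b, c, d, e
  1-simplices (5): ac, ad, bd, be, ce

Hence C_0 ≅ Z^5, C_1 ≅ Z^5.

∂_1: C_1 → C_0 is given by ∂[p,q] = [q] − [p]. For instance
  ∂ce = e − c.
The 5×5 boundary matrix has rank 4 and Smith normal form diag(1,1,1,1).

Now H_k = ker ∂_k / im ∂_{k+1}, so:

  H_0: rank C_0 − rank ∂_1 = 5 − 4 = 1, and the invariant factors of ∂_1 are all 1, so H_0 ≅ Z.
  H_1: rank ker ∂_1 − rank ∂_2 = (5 − 4) − 0 = 1, and there is no ∂_2, so H_1 ≅ Z.

H_0 ≅ Z,  H_1 ≅ Z.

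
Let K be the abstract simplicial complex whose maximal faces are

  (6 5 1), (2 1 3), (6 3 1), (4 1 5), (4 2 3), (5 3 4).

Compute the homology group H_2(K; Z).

Fix the vertex order 1 < 2 < 3 < 4 < 5 < 6 and write every simplex with vertices in increasing order. Then dim K = 2 and the simplices of K are:

  0-simplices (6): [1], [2], [3], [4], [5], [6]
  1-simplices (12): [1,2], [1,3], [1,4], [1,5], [1,6], [2,3], [2,4], [3,4], [3,5], [3,6], [4,5], [5,6]
  2-simplices (6): [1,2,3], [1,3,6], [1,4,5], [1,5,6], [2,3,4], [3,4,5]

giving chain groups C_0 ≅ Z^6, C_1 ≅ Z^12, C_2 ≅ Z^6.

∂_1: C_1 → C_0 is given by ∂[p,q] = [q] − [p]. For instance
  ∂[3,5] = [5] − [3].
This gives a 6×12 integer matrix of rank 5; reducing to Smith normal form yields diagonal entries (1,1,1,1,1).

Boundary ∂_2: C_2 → C_1 maps a triangle to the signed sum of its edges. For instance
  ∂[1,3,6] = [3,6] − [1,6] + [1,3],
  ∂[3,4,5] = [4,5] − [3,5] + [3,4].
As a 12×6 matrix over Z this has rank 6, with invariant factors (1,1,1,1,1,1).

Computing H_k = (kernel of ∂_k) / (image of ∂_{k+1}):

  H_2: rank ker ∂_2 − rank ∂_3 = (6 − 6) − 0 = 0, and there is no ∂_3, so H_2 ≅ 0.

(K is a triangulation of the cylinder S^1 x I.)

H_2 = 0.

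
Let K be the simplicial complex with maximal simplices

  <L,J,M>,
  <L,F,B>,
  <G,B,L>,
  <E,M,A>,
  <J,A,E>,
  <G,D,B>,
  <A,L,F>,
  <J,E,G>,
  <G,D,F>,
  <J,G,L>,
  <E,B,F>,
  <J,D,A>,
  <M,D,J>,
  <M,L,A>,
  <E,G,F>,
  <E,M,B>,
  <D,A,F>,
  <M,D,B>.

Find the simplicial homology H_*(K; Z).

Take the total order A < B < D < E < F < G < J < L < M on the vertex set. Then K (dimension 2) consists of the simplices:

  0-simplices (9): A, B, D, E, F, G, J, L, M
  1-simplices (27): AD, AE, AF, AJ, AL, AM, BD, BE, BF, BG, BL, BM, DF, DG, DJ, DM, EF, EG, EJ, EM, FG, FL, GJ, GL, JL, JM, LM
  2-simplices (18): ADF, ADJ, AEJ, AEM, AFL, ALM, BDG, BDM, BEF, BEM, BFL, BGL, DFG, DJM, EFG, EGJ, GJL, JLM

Hence C_0 ≅ Z^9, C_1 ≅ Z^27, C_2 ≅ Z^18.

The boundary map ∂_1: C_1 → C_0 is given by ∂[p,q] = [q] − [p]. For instance
  ∂BD = D − B.
This gives a 9×27 integer matrix of rank 8; reducing to Smith normal form yields diagonal entries (1,1,1,1,1,1,1,1).

Boundary ∂_2: C_2 → C_1 sends each 2-simplex [p,q,r] to [q,r] − [p,r] + [p,q]. For instance
  ∂JLM = LM − JM + JL,
  ∂AEJ = EJ − AJ + AE.
This gives a 27×18 integer matrix of rank 18; reducing to Smith normal form yields diagonal entries (1,1,1,1,1,1,1,1,1,1,1,1,1,1,1,1,1,2).

From H_k ≅ ker(∂_k) / im(∂_{k+1}) we obtain:

  H_0: rank C_0 − rank ∂_1 = 9 − 8 = 1, and the invariant factors of ∂_1 are all 1, so H_0 ≅ Z.
  H_1: rank ker ∂_1 − rank ∂_2 = (27 − 8) − 18 = 1, and ∂_2 has invariant factor 2 > 1, so H_1 ≅ Z ⊕ Z/2.
  H_2: rank ker ∂_2 − rank ∂_3 = (18 − 18) − 0 = 0, and there is no ∂_3, so H_2 ≅ 0.

As a check, the Euler characteristic is 9 − 27 + 18 = 0, which agrees with 1 − 1 + 0 = 0.
(K is a triangulation of the Klein bottle.)

H_0 = Z,  H_1 = Z ⊕ Z/2,  H_2 = 0.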